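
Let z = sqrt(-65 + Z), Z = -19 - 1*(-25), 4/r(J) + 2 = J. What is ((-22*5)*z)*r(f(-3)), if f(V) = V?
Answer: 88*I*sqrt(59) ≈ 675.94*I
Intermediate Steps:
r(J) = 4/(-2 + J)
Z = 6 (Z = -19 + 25 = 6)
z = I*sqrt(59) (z = sqrt(-65 + 6) = sqrt(-59) = I*sqrt(59) ≈ 7.6811*I)
((-22*5)*z)*r(f(-3)) = ((-22*5)*(I*sqrt(59)))*(4/(-2 - 3)) = (-110*I*sqrt(59))*(4/(-5)) = (-110*I*sqrt(59))*(4*(-1/5)) = -110*I*sqrt(59)*(-4/5) = 88*I*sqrt(59)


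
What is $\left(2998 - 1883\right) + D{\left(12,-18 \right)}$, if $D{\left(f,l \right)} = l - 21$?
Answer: $1076$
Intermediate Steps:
$D{\left(f,l \right)} = -21 + l$
$\left(2998 - 1883\right) + D{\left(12,-18 \right)} = \left(2998 - 1883\right) - 39 = 1115 - 39 = 1076$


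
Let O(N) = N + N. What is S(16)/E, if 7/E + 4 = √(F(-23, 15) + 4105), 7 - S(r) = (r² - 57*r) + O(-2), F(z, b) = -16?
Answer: -2668/7 + 667*√4089/7 ≈ 5711.9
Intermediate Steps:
O(N) = 2*N
S(r) = 11 - r² + 57*r (S(r) = 7 - ((r² - 57*r) + 2*(-2)) = 7 - ((r² - 57*r) - 4) = 7 - (-4 + r² - 57*r) = 7 + (4 - r² + 57*r) = 11 - r² + 57*r)
E = 7/(-4 + √4089) (E = 7/(-4 + √(-16 + 4105)) = 7/(-4 + √4089) ≈ 0.11677)
S(16)/E = (11 - 1*16² + 57*16)/(28/4073 + 7*√4089/4073) = (11 - 1*256 + 912)/(28/4073 + 7*√4089/4073) = (11 - 256 + 912)/(28/4073 + 7*√4089/4073) = 667/(28/4073 + 7*√4089/4073)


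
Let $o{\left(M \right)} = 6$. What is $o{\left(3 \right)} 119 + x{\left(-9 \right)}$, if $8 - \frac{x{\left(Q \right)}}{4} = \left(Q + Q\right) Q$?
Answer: $98$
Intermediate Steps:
$x{\left(Q \right)} = 32 - 8 Q^{2}$ ($x{\left(Q \right)} = 32 - 4 \left(Q + Q\right) Q = 32 - 4 \cdot 2 Q Q = 32 - 4 \cdot 2 Q^{2} = 32 - 8 Q^{2}$)
$o{\left(3 \right)} 119 + x{\left(-9 \right)} = 6 \cdot 119 + \left(32 - 8 \left(-9\right)^{2}\right) = 714 + \left(32 - 648\right) = 714 - 616 = 98$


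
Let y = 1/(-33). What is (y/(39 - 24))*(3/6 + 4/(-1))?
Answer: 7/990 ≈ 0.0070707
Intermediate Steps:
y = -1/33 ≈ -0.030303
(y/(39 - 24))*(3/6 + 4/(-1)) = (-1/33/(39 - 24))*(3/6 + 4/(-1)) = (-1/33/15)*(3*(1/6) + 4*(-1)) = ((1/15)*(-1/33))*(1/2 - 4) = -1/495*(-7/2) = 7/990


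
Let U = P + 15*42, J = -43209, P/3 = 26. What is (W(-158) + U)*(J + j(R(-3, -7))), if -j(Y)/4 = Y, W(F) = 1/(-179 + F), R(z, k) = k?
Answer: -10302770695/337 ≈ -3.0572e+7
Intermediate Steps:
P = 78 (P = 3*26 = 78)
U = 708 (U = 78 + 15*42 = 78 + 630 = 708)
j(Y) = -4*Y
(W(-158) + U)*(J + j(R(-3, -7))) = (1/(-179 - 158) + 708)*(-43209 - 4*(-7)) = (1/(-337) + 708)*(-43209 + 28) = (-1/337 + 708)*(-43181) = (238595/337)*(-43181) = -10302770695/337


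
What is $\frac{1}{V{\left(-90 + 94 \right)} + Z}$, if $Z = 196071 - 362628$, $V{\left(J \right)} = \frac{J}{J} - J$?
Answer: $- \frac{1}{166560} \approx -6.0038 \cdot 10^{-6}$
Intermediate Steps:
$V{\left(J \right)} = 1 - J$
$Z = -166557$ ($Z = 196071 - 362628 = -166557$)
$\frac{1}{V{\left(-90 + 94 \right)} + Z} = \frac{1}{\left(1 - \left(-90 + 94\right)\right) - 166557} = \frac{1}{\left(1 - 4\right) - 166557} = \frac{1}{-3 - 166557} = \frac{1}{-166560} = - \frac{1}{166560}$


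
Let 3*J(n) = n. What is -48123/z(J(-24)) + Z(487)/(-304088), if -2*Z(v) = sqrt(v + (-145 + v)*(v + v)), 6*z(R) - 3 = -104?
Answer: 288738/101 + sqrt(333595)/608176 ≈ 2858.8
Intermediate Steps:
J(n) = n/3
z(R) = -101/6 (z(R) = 1/2 + (1/6)*(-104) = 1/2 - 52/3 = -101/6)
Z(v) = -sqrt(v + 2*v*(-145 + v))/2 (Z(v) = -sqrt(v + (-145 + v)*(v + v))/2 = -sqrt(v + (-145 + v)*(2*v))/2 = -sqrt(v + 2*v*(-145 + v))/2)
-48123/z(J(-24)) + Z(487)/(-304088) = -48123/(-101/6) - sqrt(487)*sqrt(-289 + 2*487)/2/(-304088) = -48123*(-6/101) - sqrt(487)*sqrt(-289 + 974)/2*(-1/304088) = 288738/101 - sqrt(333595)/2*(-1/304088) = 288738/101 + sqrt(333595)/608176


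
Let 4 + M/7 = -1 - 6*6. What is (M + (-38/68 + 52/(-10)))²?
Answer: 2476953361/28900 ≈ 85708.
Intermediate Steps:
M = -287 (M = -28 + 7*(-1 - 6*6) = -28 + 7*(-1 - 36) = -28 + 7*(-37) = -28 - 259 = -287)
(M + (-38/68 + 52/(-10)))² = (-287 + (-38/68 + 52/(-10)))² = (-287 + (-38*1/68 + 52*(-⅒)))² = (-287 + (-19/34 - 26/5))² = (-287 - 979/170)² = (-49769/170)² = 2476953361/28900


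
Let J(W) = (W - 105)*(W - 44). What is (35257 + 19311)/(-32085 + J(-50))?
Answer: -54568/17515 ≈ -3.1155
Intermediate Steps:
J(W) = (-105 + W)*(-44 + W)
(35257 + 19311)/(-32085 + J(-50)) = (35257 + 19311)/(-32085 + (4620 + (-50)**2 - 149*(-50))) = 54568/(-32085 + (4620 + 2500 + 7450)) = 54568/(-32085 + 14570) = 54568/(-17515) = 54568*(-1/17515) = -54568/17515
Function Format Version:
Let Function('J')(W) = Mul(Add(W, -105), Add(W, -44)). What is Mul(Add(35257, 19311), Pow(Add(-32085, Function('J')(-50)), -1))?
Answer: Rational(-54568, 17515) ≈ -3.1155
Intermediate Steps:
Function('J')(W) = Mul(Add(-105, W), Add(-44, W))
Mul(Add(35257, 19311), Pow(Add(-32085, Function('J')(-50)), -1)) = Mul(Add(35257, 19311), Pow(Add(-32085, Add(4620, Pow(-50, 2), Mul(-149, -50))), -1)) = Mul(54568, Pow(Add(-32085, Add(4620, 2500, 7450)), -1)) = Mul(54568, Pow(Add(-32085, 14570), -1)) = Mul(54568, Pow(-17515, -1)) = Mul(54568, Rational(-1, 17515)) = Rational(-54568, 17515)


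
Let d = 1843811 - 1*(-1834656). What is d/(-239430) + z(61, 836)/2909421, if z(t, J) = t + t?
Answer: -3567393309049/232200890010 ≈ -15.363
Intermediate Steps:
z(t, J) = 2*t
d = 3678467 (d = 1843811 + 1834656 = 3678467)
d/(-239430) + z(61, 836)/2909421 = 3678467/(-239430) + (2*61)/2909421 = 3678467*(-1/239430) + 122*(1/2909421) = -3678467/239430 + 122/2909421 = -3567393309049/232200890010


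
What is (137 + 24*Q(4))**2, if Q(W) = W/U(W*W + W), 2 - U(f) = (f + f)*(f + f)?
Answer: 11971642225/638401 ≈ 18753.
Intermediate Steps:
U(f) = 2 - 4*f**2 (U(f) = 2 - (f + f)*(f + f) = 2 - 2*f*2*f = 2 - 4*f**2)
Q(W) = W/(2 - 4*(W + W**2)**2) (Q(W) = W/(2 - 4*(W*W + W)**2) = W/(2 - 4*(W**2 + W)**2) = W/(2 - 4*(W + W**2)**2))
(137 + 24*Q(4))**2 = (137 + 24*(-1*4/(-2 + 4*4**2*(1 + 4)**2)))**2 = (137 + 24*(-1*4/(-2 + 4*16*5**2)))**2 = (137 + 24*(-1*4/(-2 + 4*16*25)))**2 = (137 + 24*(-1*4/(-2 + 1600)))**2 = (137 + 24*(-1*4/1598))**2 = (137 + 24*(-1*4*1/1598))**2 = (137 + 24*(-2/799))**2 = (137 - 48/799)**2 = (109415/799)**2 = 11971642225/638401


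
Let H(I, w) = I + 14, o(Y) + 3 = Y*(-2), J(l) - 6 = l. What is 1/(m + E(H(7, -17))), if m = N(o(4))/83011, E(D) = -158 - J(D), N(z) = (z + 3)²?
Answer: -83011/15356971 ≈ -0.0054054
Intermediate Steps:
J(l) = 6 + l
o(Y) = -3 - 2*Y (o(Y) = -3 + Y*(-2) = -3 - 2*Y)
H(I, w) = 14 + I
N(z) = (3 + z)²
E(D) = -164 - D (E(D) = -158 - (6 + D) = -158 + (-6 - D) = -164 - D)
m = 64/83011 (m = (3 + (-3 - 2*4))²/83011 = (3 + (-3 - 8))²*(1/83011) = (3 - 11)²*(1/83011) = (-8)²*(1/83011) = 64*(1/83011) = 64/83011 ≈ 0.00077098)
1/(m + E(H(7, -17))) = 1/(64/83011 + (-164 - (14 + 7))) = 1/(64/83011 + (-164 - 1*21)) = 1/(64/83011 + (-164 - 21)) = 1/(64/83011 - 185) = 1/(-15356971/83011) = -83011/15356971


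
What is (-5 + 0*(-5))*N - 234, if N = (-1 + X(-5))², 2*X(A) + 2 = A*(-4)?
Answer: -554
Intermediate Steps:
X(A) = -1 - 2*A (X(A) = -1 + (A*(-4))/2 = -1 + (-4*A)/2 = -1 - 2*A)
N = 64 (N = (-1 + (-1 - 2*(-5)))² = (-1 + (-1 + 10))² = (-1 + 9)² = 8² = 64)
(-5 + 0*(-5))*N - 234 = (-5 + 0*(-5))*64 - 234 = (-5 + 0)*64 - 234 = -5*64 - 234 = -320 - 234 = -554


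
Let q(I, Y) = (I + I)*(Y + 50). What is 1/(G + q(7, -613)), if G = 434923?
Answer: 1/427041 ≈ 2.3417e-6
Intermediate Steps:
q(I, Y) = 2*I*(50 + Y) (q(I, Y) = (2*I)*(50 + Y) = 2*I*(50 + Y))
1/(G + q(7, -613)) = 1/(434923 + 2*7*(50 - 613)) = 1/(434923 + 2*7*(-563)) = 1/(434923 - 7882) = 1/427041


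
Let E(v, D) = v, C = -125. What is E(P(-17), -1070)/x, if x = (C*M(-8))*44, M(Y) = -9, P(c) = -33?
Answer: -1/1500 ≈ -0.00066667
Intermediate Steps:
x = 49500 (x = -125*(-9)*44 = 1125*44 = 49500)
E(P(-17), -1070)/x = -33/49500 = -33*1/49500 = -1/1500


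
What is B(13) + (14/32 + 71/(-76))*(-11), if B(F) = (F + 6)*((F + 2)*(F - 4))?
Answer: 781421/304 ≈ 2570.5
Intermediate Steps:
B(F) = (-4 + F)*(2 + F)*(6 + F) (B(F) = (6 + F)*((2 + F)*(-4 + F)) = (6 + F)*((-4 + F)*(2 + F)) = (-4 + F)*(2 + F)*(6 + F))
B(13) + (14/32 + 71/(-76))*(-11) = (-48 + 13**3 - 20*13 + 4*13**2) + (14/32 + 71/(-76))*(-11) = (-48 + 2197 - 260 + 4*169) + (14*(1/32) + 71*(-1/76))*(-11) = (-48 + 2197 - 260 + 676) + (7/16 - 71/76)*(-11) = 2565 - 151/304*(-11) = 2565 + 1661/304 = 781421/304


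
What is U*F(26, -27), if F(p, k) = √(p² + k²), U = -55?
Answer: -55*√1405 ≈ -2061.6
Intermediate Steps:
F(p, k) = √(k² + p²)
U*F(26, -27) = -55*√((-27)² + 26²) = -55*√(729 + 676) = -55*√1405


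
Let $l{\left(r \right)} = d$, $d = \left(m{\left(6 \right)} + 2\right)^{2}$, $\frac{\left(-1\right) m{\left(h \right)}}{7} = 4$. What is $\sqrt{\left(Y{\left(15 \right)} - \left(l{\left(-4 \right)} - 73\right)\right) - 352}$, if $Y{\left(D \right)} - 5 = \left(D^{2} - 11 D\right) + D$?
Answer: $5 i \sqrt{35} \approx 29.58 i$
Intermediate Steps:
$m{\left(h \right)} = -28$ ($m{\left(h \right)} = \left(-7\right) 4 = -28$)
$Y{\left(D \right)} = 5 + D^{2} - 10 D$ ($Y{\left(D \right)} = 5 + \left(\left(D^{2} - 11 D\right) + D\right) = 5 + \left(D^{2} - 10 D\right) = 5 + D^{2} - 10 D$)
$d = 676$ ($d = \left(-28 + 2\right)^{2} = \left(-26\right)^{2} = 676$)
$l{\left(r \right)} = 676$
$\sqrt{\left(Y{\left(15 \right)} - \left(l{\left(-4 \right)} - 73\right)\right) - 352} = \sqrt{\left(\left(5 + 15^{2} - 150\right) - \left(676 - 73\right)\right) - 352} = \sqrt{\left(\left(5 + 225 - 150\right) - \left(676 - 73\right)\right) - 352} = \sqrt{\left(80 - 603\right) - 352} = \sqrt{-523 - 352} = \sqrt{-875} = 5 i \sqrt{35}$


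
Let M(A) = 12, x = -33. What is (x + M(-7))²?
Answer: 441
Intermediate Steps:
(x + M(-7))² = (-33 + 12)² = (-21)² = 441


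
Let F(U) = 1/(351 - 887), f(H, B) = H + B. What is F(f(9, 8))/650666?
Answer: -1/348756976 ≈ -2.8673e-9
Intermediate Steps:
f(H, B) = B + H
F(U) = -1/536 (F(U) = 1/(-536) = -1/536)
F(f(9, 8))/650666 = -1/536/650666 = -1/536*1/650666 = -1/348756976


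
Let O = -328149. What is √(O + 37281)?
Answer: 2*I*√72717 ≈ 539.32*I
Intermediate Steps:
√(O + 37281) = √(-328149 + 37281) = √(-290868) = 2*I*√72717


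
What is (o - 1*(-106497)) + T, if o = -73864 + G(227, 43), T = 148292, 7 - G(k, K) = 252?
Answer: 180680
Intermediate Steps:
G(k, K) = -245 (G(k, K) = 7 - 1*252 = 7 - 252 = -245)
o = -74109 (o = -73864 - 245 = -74109)
(o - 1*(-106497)) + T = (-74109 - 1*(-106497)) + 148292 = (-74109 + 106497) + 148292 = 32388 + 148292 = 180680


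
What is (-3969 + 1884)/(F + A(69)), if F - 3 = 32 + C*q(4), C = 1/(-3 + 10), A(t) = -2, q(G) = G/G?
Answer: -14595/232 ≈ -62.909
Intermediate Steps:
q(G) = 1
C = 1/7 ≈ 0.14286
F = 246/7 (F = 3 + (32 + (1/7)*1) = 3 + (32 + 1/7) = 3 + 225/7 = 246/7 ≈ 35.143)
(-3969 + 1884)/(F + A(69)) = (-3969 + 1884)/(246/7 - 2) = -2085/232/7 = -2085*7/232 = -14595/232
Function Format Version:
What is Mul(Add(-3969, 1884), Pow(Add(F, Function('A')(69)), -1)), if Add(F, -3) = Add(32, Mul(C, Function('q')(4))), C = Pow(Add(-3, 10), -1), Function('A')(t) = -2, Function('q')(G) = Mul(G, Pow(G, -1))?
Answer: Rational(-14595, 232) ≈ -62.909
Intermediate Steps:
Function('q')(G) = 1
C = Rational(1, 7) (C = Pow(7, -1) = Rational(1, 7) ≈ 0.14286)
F = Rational(246, 7) (F = Add(3, Add(32, Mul(Rational(1, 7), 1))) = Add(3, Add(32, Rational(1, 7))) = Add(3, Rational(225, 7)) = Rational(246, 7) ≈ 35.143)
Mul(Add(-3969, 1884), Pow(Add(F, Function('A')(69)), -1)) = Mul(Add(-3969, 1884), Pow(Add(Rational(246, 7), -2), -1)) = Mul(-2085, Pow(Rational(232, 7), -1)) = Mul(-2085, Rational(7, 232)) = Rational(-14595, 232)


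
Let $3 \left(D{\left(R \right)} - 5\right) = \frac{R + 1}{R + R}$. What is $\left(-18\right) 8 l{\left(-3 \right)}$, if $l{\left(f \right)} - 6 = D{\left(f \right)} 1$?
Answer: $-1600$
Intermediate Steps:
$D{\left(R \right)} = 5 + \frac{1 + R}{6 R}$ ($D{\left(R \right)} = 5 + \frac{\left(R + 1\right) \frac{1}{R + R}}{3} = 5 + \frac{\left(1 + R\right) \frac{1}{2 R}}{3} = 5 + \frac{\frac{1}{2} \frac{1}{R} \left(1 + R\right)}{3} = 5 + \frac{1 + R}{6 R}$)
$l{\left(f \right)} = 6 + \frac{1 + 31 f}{6 f}$ ($l{\left(f \right)} = 6 + \frac{1 + 31 f}{6 f} 1 = 6 + \frac{1 + 31 f}{6 f}$)
$\left(-18\right) 8 l{\left(-3 \right)} = \left(-18\right) 8 \frac{1 + 67 \left(-3\right)}{6 \left(-3\right)} = - 144 \cdot \frac{1}{6} \left(- \frac{1}{3}\right) \left(1 - 201\right) = - 144 \cdot \frac{1}{6} \left(- \frac{1}{3}\right) \left(-200\right) = \left(-144\right) \frac{100}{9} = -1600$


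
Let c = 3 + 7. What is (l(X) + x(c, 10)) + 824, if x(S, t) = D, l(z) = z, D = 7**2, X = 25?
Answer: 898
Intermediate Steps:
D = 49
c = 10
x(S, t) = 49
(l(X) + x(c, 10)) + 824 = (25 + 49) + 824 = 74 + 824 = 898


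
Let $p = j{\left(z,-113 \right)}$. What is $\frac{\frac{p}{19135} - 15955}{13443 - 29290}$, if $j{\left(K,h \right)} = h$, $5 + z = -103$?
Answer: $\frac{305299038}{303232345} \approx 1.0068$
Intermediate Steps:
$z = -108$ ($z = -5 - 103 = -108$)
$p = -113$
$\frac{\frac{p}{19135} - 15955}{13443 - 29290} = \frac{- \frac{113}{19135} - 15955}{13443 - 29290} = \frac{\left(-113\right) \frac{1}{19135} - 15955}{-15847} = \left(- \frac{113}{19135} - 15955\right) \left(- \frac{1}{15847}\right) = \left(- \frac{305299038}{19135}\right) \left(- \frac{1}{15847}\right) = \frac{305299038}{303232345}$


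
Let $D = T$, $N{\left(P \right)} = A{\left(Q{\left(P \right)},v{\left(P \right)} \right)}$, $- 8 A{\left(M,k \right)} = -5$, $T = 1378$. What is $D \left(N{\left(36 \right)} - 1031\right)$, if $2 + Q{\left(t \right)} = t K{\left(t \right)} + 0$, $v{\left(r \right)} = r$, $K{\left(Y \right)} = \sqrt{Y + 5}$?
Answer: $- \frac{5679427}{4} \approx -1.4199 \cdot 10^{6}$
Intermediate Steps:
$K{\left(Y \right)} = \sqrt{5 + Y}$
$Q{\left(t \right)} = -2 + t \sqrt{5 + t}$ ($Q{\left(t \right)} = -2 + \left(t \sqrt{5 + t} + 0\right) = -2 + t \sqrt{5 + t}$)
$A{\left(M,k \right)} = \frac{5}{8}$ ($A{\left(M,k \right)} = \left(- \frac{1}{8}\right) \left(-5\right) = \frac{5}{8}$)
$N{\left(P \right)} = \frac{5}{8}$
$D = 1378$
$D \left(N{\left(36 \right)} - 1031\right) = 1378 \left(\frac{5}{8} - 1031\right) = 1378 \left(- \frac{8243}{8}\right) = - \frac{5679427}{4}$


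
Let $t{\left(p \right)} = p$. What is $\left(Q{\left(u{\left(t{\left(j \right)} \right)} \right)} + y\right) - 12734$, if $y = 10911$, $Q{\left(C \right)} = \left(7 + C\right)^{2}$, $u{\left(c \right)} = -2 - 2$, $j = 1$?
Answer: $-1814$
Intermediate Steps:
$u{\left(c \right)} = -4$
$\left(Q{\left(u{\left(t{\left(j \right)} \right)} \right)} + y\right) - 12734 = \left(\left(7 - 4\right)^{2} + 10911\right) - 12734 = \left(3^{2} + 10911\right) - 12734 = \left(9 + 10911\right) - 12734 = 10920 - 12734 = -1814$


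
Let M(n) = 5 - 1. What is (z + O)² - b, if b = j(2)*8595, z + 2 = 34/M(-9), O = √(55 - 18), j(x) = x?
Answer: -68443/4 + 13*√37 ≈ -17032.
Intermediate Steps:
M(n) = 4
O = √37 ≈ 6.0828
z = 13/2 (z = -2 + 34/4 = -2 + 34*(¼) = -2 + 17/2 = 13/2 ≈ 6.5000)
b = 17190 (b = 2*8595 = 17190)
(z + O)² - b = (13/2 + √37)² - 1*17190 = (13/2 + √37)² - 17190 = -17190 + (13/2 + √37)²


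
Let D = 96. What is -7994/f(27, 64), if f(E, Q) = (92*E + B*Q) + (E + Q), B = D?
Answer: -7994/8719 ≈ -0.91685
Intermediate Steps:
B = 96
f(E, Q) = 93*E + 97*Q (f(E, Q) = (92*E + 96*Q) + (E + Q) = 93*E + 97*Q)
-7994/f(27, 64) = -7994/(93*27 + 97*64) = -7994/(2511 + 6208) = -7994/8719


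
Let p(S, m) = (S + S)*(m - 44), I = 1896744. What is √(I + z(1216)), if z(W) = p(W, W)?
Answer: 2*√1186762 ≈ 2178.8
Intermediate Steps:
p(S, m) = 2*S*(-44 + m) (p(S, m) = (2*S)*(-44 + m) = 2*S*(-44 + m))
z(W) = 2*W*(-44 + W)
√(I + z(1216)) = √(1896744 + 2*1216*(-44 + 1216)) = √(1896744 + 2*1216*1172) = √(1896744 + 2850304) = √4747048 = 2*√1186762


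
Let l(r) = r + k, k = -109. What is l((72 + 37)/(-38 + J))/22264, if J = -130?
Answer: -18421/3740352 ≈ -0.0049249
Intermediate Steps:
l(r) = -109 + r (l(r) = r - 109 = -109 + r)
l((72 + 37)/(-38 + J))/22264 = (-109 + (72 + 37)/(-38 - 130))/22264 = (-109 + 109/(-168))*(1/22264) = (-109 + 109*(-1/168))*(1/22264) = (-109 - 109/168)*(1/22264) = -18421/168*1/22264 = -18421/3740352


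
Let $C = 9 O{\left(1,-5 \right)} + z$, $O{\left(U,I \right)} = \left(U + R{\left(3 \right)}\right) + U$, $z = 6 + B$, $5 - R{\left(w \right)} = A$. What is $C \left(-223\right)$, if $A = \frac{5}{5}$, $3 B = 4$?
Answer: $- \frac{41032}{3} \approx -13677.0$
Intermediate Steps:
$B = \frac{4}{3}$ ($B = \frac{1}{3} \cdot 4 = \frac{4}{3} \approx 1.3333$)
$A = 1$ ($A = 5 \cdot \frac{1}{5} = 1$)
$R{\left(w \right)} = 4$ ($R{\left(w \right)} = 5 - 1 = 4$)
$z = \frac{22}{3}$ ($z = 6 + \frac{4}{3} = \frac{22}{3} \approx 7.3333$)
$O{\left(U,I \right)} = 4 + 2 U$ ($O{\left(U,I \right)} = \left(U + 4\right) + U = \left(4 + U\right) + U = 4 + 2 U$)
$C = \frac{184}{3}$ ($C = 9 \left(4 + 2 \cdot 1\right) + \frac{22}{3} = 9 \left(4 + 2\right) + \frac{22}{3} = 9 \cdot 6 + \frac{22}{3} = 54 + \frac{22}{3} = \frac{184}{3} \approx 61.333$)
$C \left(-223\right) = \frac{184}{3} \left(-223\right) = - \frac{41032}{3}$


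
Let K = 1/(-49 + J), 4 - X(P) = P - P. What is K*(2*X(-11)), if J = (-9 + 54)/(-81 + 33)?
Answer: -128/799 ≈ -0.16020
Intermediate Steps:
X(P) = 4 (X(P) = 4 - (P - P) = 4 - 1*0 = 4 + 0 = 4)
J = -15/16 (J = 45/(-48) = 45*(-1/48) = -15/16 ≈ -0.93750)
K = -16/799 (K = 1/(-49 - 15/16) = 1/(-799/16) = -16/799 ≈ -0.020025)
K*(2*X(-11)) = -32*4/799 = -16/799*8 = -128/799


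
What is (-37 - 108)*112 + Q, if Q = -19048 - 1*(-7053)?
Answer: -28235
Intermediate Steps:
Q = -11995 (Q = -19048 + 7053 = -11995)
(-37 - 108)*112 + Q = (-37 - 108)*112 - 11995 = -145*112 - 11995 = -16240 - 11995 = -28235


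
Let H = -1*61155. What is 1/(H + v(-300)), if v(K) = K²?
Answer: 1/28845 ≈ 3.4668e-5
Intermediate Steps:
H = -61155
1/(H + v(-300)) = 1/(-61155 + (-300)²) = 1/(-61155 + 90000) = 1/28845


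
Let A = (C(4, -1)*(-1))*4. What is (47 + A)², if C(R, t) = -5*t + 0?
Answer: 729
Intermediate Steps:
C(R, t) = -5*t
A = -20 (A = (-5*(-1)*(-1))*4 = (5*(-1))*4 = -5*4 = -20)
(47 + A)² = (47 - 20)² = 27² = 729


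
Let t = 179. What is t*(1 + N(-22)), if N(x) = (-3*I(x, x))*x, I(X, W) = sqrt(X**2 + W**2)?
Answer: 179 + 259908*sqrt(2) ≈ 3.6774e+5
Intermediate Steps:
I(X, W) = sqrt(W**2 + X**2)
N(x) = -3*x*sqrt(2)*sqrt(x**2) (N(x) = (-3*sqrt(x**2 + x**2))*x = (-3*sqrt(2)*sqrt(x**2))*x = -3*x*sqrt(2)*sqrt(x**2))
t*(1 + N(-22)) = 179*(1 - 3*(-22)*sqrt(2)*sqrt((-22)**2)) = 179*(1 - 3*(-22)*sqrt(2)*sqrt(484)) = 179*(1 - 3*(-22)*sqrt(2)*22) = 179*(1 + 1452*sqrt(2)) = 179 + 259908*sqrt(2)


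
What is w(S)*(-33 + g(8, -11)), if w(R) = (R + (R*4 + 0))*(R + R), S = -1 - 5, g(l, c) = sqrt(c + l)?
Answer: -11880 + 360*I*sqrt(3) ≈ -11880.0 + 623.54*I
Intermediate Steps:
S = -6
w(R) = 10*R**2 (w(R) = (R + (4*R + 0))*(2*R) = (R + 4*R)*(2*R) = (5*R)*(2*R) = 10*R**2)
w(S)*(-33 + g(8, -11)) = (10*(-6)**2)*(-33 + sqrt(-11 + 8)) = (10*36)*(-33 + sqrt(-3)) = 360*(-33 + I*sqrt(3)) = -11880 + 360*I*sqrt(3)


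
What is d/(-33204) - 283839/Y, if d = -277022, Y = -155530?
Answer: 6563727727/645527265 ≈ 10.168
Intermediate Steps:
d/(-33204) - 283839/Y = -277022/(-33204) - 283839/(-155530) = -277022*(-1/33204) - 283839*(-1/155530) = 138511/16602 + 283839/155530 = 6563727727/645527265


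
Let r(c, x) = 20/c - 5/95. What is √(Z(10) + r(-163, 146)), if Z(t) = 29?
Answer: √276469190/3097 ≈ 5.3689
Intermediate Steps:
r(c, x) = -1/19 + 20/c (r(c, x) = 20/c - 5*1/95 = 20/c - 1/19 = -1/19 + 20/c)
√(Z(10) + r(-163, 146)) = √(29 + (1/19)*(380 - 1*(-163))/(-163)) = √(29 + (1/19)*(-1/163)*(380 + 163)) = √(29 + (1/19)*(-1/163)*543) = √(29 - 543/3097) = √(89270/3097) = √276469190/3097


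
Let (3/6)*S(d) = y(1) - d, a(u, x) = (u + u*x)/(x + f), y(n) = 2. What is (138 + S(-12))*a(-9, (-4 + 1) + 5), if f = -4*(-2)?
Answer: -2241/5 ≈ -448.20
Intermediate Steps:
f = 8
a(u, x) = (u + u*x)/(8 + x) (a(u, x) = (u + u*x)/(x + 8) = (u + u*x)/(8 + x))
S(d) = 4 - 2*d (S(d) = 2*(2 - d) = 4 - 2*d)
(138 + S(-12))*a(-9, (-4 + 1) + 5) = (138 + (4 - 2*(-12)))*(-9*(1 + ((-4 + 1) + 5))/(8 + ((-4 + 1) + 5))) = (138 + (4 + 24))*(-9*(1 + (-3 + 5))/(8 + (-3 + 5))) = (138 + 28)*(-9*(1 + 2)/(8 + 2)) = 166*(-9*3/10) = 166*(-9*1/10*3) = 166*(-27/10) = -2241/5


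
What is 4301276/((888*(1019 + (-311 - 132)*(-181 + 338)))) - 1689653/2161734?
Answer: -4671851684843/5481474316056 ≈ -0.85230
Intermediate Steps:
4301276/((888*(1019 + (-311 - 132)*(-181 + 338)))) - 1689653/2161734 = 4301276/((888*(1019 - 443*157))) - 1689653*1/2161734 = 4301276/((888*(1019 - 69551))) - 1689653/2161734 = 4301276/((888*(-68532))) - 1689653/2161734 = 4301276/(-60856416) - 1689653/2161734 = 4301276*(-1/60856416) - 1689653/2161734 = -1075319/15214104 - 1689653/2161734 = -4671851684843/5481474316056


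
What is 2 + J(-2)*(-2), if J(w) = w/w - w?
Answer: -4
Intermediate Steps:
J(w) = 1 - w
2 + J(-2)*(-2) = 2 + (1 - 1*(-2))*(-2) = 2 + (1 + 2)*(-2) = 2 + 3*(-2) = 2 - 6 = -4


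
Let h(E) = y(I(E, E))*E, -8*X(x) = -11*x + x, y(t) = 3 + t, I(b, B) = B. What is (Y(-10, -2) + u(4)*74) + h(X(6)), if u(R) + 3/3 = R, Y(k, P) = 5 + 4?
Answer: 1239/4 ≈ 309.75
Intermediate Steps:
Y(k, P) = 9
u(R) = -1 + R
X(x) = 5*x/4 (X(x) = -(-11*x + x)/8 = -(-5)*x/4 = 5*x/4)
h(E) = E*(3 + E) (h(E) = (3 + E)*E = E*(3 + E))
(Y(-10, -2) + u(4)*74) + h(X(6)) = (9 + (-1 + 4)*74) + ((5/4)*6)*(3 + (5/4)*6) = (9 + 3*74) + 15*(3 + 15/2)/2 = (9 + 222) + (15/2)*(21/2) = 231 + 315/4 = 1239/4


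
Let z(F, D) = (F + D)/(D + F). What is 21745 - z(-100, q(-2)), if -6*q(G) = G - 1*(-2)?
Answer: 21744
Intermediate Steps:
q(G) = -⅓ - G/6 (q(G) = -(G - 1*(-2))/6 = -(G + 2)/6 = -(2 + G)/6 = -⅓ - G/6)
z(F, D) = 1 (z(F, D) = (D + F)/(D + F) = 1)
21745 - z(-100, q(-2)) = 21745 - 1*1 = 21745 - 1 = 21744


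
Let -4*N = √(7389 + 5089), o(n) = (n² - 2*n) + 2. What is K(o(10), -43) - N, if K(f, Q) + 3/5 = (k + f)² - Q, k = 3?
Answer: 36337/5 + √12478/4 ≈ 7295.3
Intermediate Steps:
o(n) = 2 + n² - 2*n
N = -√12478/4 (N = -√(7389 + 5089)/4 = -√12478/4 ≈ -27.926)
K(f, Q) = -⅗ + (3 + f)² - Q (K(f, Q) = -⅗ + ((3 + f)² - Q) = -⅗ + (3 + f)² - Q)
K(o(10), -43) - N = (-⅗ + (3 + (2 + 10² - 2*10))² - 1*(-43)) - (-1)*√12478/4 = (-⅗ + (3 + (2 + 100 - 20))² + 43) + √12478/4 = (-⅗ + (3 + 82)² + 43) + √12478/4 = (-⅗ + 85² + 43) + √12478/4 = (-⅗ + 7225 + 43) + √12478/4 = 36337/5 + √12478/4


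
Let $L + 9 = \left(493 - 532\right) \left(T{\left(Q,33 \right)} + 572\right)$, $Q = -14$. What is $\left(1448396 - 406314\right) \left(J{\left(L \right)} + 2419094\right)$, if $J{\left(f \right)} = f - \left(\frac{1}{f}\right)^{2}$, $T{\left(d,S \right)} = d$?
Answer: $\frac{1184091332172198894244}{473976441} \approx 2.4982 \cdot 10^{12}$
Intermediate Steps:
$L = -21771$ ($L = -9 + \left(493 - 532\right) \left(-14 + 572\right) = -9 - 21762 = -21771$)
$J{\left(f \right)} = f - \frac{1}{f^{2}}$
$\left(1448396 - 406314\right) \left(J{\left(L \right)} + 2419094\right) = \left(1448396 - 406314\right) \left(\left(-21771 - \frac{1}{473976441}\right) + 2419094\right) = 1042082 \left(\left(-21771 - \frac{1}{473976441}\right) + 2419094\right) = 1042082 \left(- \frac{10318941097012}{473976441} + 2419094\right) = 1042082 \cdot \frac{1136274623467442}{473976441} = \frac{1184091332172198894244}{473976441}$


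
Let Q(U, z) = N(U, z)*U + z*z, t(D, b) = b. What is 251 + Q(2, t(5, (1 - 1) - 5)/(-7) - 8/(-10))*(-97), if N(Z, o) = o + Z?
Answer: -800168/1225 ≈ -653.20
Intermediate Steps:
N(Z, o) = Z + o
Q(U, z) = z**2 + U*(U + z) (Q(U, z) = (U + z)*U + z*z = U*(U + z) + z**2 = z**2 + U*(U + z))
251 + Q(2, t(5, (1 - 1) - 5)/(-7) - 8/(-10))*(-97) = 251 + ((((1 - 1) - 5)/(-7) - 8/(-10))**2 + 2*(2 + (((1 - 1) - 5)/(-7) - 8/(-10))))*(-97) = 251 + (((0 - 5)*(-1/7) - 8*(-1/10))**2 + 2*(2 + ((0 - 5)*(-1/7) - 8*(-1/10))))*(-97) = 251 + ((-5*(-1/7) + 4/5)**2 + 2*(2 + (-5*(-1/7) + 4/5)))*(-97) = 251 + ((5/7 + 4/5)**2 + 2*(2 + (5/7 + 4/5)))*(-97) = 251 + ((53/35)**2 + 2*(2 + 53/35))*(-97) = 251 + (2809/1225 + 2*(123/35))*(-97) = 251 + (2809/1225 + 246/35)*(-97) = 251 + (11419/1225)*(-97) = 251 - 1107643/1225 = -800168/1225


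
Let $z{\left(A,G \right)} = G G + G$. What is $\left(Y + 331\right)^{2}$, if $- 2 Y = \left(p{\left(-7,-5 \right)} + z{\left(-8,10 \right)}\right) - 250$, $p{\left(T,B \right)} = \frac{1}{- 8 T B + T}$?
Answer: $\frac{52980530625}{329476} \approx 1.608 \cdot 10^{5}$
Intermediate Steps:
$z{\left(A,G \right)} = G + G^{2}$ ($z{\left(A,G \right)} = G^{2} + G = G + G^{2}$)
$p{\left(T,B \right)} = \frac{1}{T - 8 B T}$ ($p{\left(T,B \right)} = \frac{1}{- 8 B T + T} = \frac{1}{T - 8 B T}$)
$Y = \frac{40181}{574}$ ($Y = - \frac{\left(- \frac{1}{\left(-7\right) \left(-1 + 8 \left(-5\right)\right)} + 10 \left(1 + 10\right)\right) - 250}{2} = - \frac{\left(\left(-1\right) \left(- \frac{1}{7}\right) \frac{1}{-1 - 40} + 10 \cdot 11\right) - 250}{2} = - \frac{\left(\left(-1\right) \left(- \frac{1}{7}\right) \frac{1}{-41} + 110\right) - 250}{2} = - \frac{\left(\left(-1\right) \left(- \frac{1}{7}\right) \left(- \frac{1}{41}\right) + 110\right) - 250}{2} = - \frac{\left(- \frac{1}{287} + 110\right) - 250}{2} = - \frac{\frac{31569}{287} - 250}{2} = \left(- \frac{1}{2}\right) \left(- \frac{40181}{287}\right) = \frac{40181}{574} \approx 70.002$)
$\left(Y + 331\right)^{2} = \left(\frac{40181}{574} + 331\right)^{2} = \left(\frac{230175}{574}\right)^{2} = \frac{52980530625}{329476}$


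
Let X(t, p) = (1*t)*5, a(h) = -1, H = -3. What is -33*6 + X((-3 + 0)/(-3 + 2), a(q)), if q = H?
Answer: -183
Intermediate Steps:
q = -3
X(t, p) = 5*t (X(t, p) = t*5 = 5*t)
-33*6 + X((-3 + 0)/(-3 + 2), a(q)) = -33*6 + 5*((-3 + 0)/(-3 + 2)) = -198 + 5*(-3/(-1)) = -198 + 5*(-3*(-1)) = -198 + 5*3 = -198 + 15 = -183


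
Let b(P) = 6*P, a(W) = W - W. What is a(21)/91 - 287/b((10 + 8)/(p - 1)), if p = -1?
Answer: 287/54 ≈ 5.3148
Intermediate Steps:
a(W) = 0
a(21)/91 - 287/b((10 + 8)/(p - 1)) = 0/91 - 287*(-1 - 1)/(6*(10 + 8)) = 0*(1/91) - 287/(6*(18/(-2))) = 0 - 287/(6*(18*(-½))) = 0 - 287/(6*(-9)) = 0 - 287/(-54) = 0 - 287*(-1/54) = 0 + 287/54 = 287/54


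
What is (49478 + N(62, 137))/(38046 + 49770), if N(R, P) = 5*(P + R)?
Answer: 50473/87816 ≈ 0.57476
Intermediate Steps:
N(R, P) = 5*P + 5*R
(49478 + N(62, 137))/(38046 + 49770) = (49478 + (5*137 + 5*62))/(38046 + 49770) = (49478 + (685 + 310))/87816 = (49478 + 995)*(1/87816) = 50473*(1/87816) = 50473/87816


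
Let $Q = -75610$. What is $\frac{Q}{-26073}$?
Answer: $\frac{75610}{26073} \approx 2.8999$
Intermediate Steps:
$\frac{Q}{-26073} = - \frac{75610}{-26073} = \left(-75610\right) \left(- \frac{1}{26073}\right) = \frac{75610}{26073}$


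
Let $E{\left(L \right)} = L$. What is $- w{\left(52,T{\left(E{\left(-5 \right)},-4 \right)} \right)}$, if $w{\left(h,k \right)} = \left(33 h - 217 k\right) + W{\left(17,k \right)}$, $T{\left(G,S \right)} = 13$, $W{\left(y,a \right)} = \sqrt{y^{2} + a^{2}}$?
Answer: $1105 - \sqrt{458} \approx 1083.6$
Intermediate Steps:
$W{\left(y,a \right)} = \sqrt{a^{2} + y^{2}}$
$w{\left(h,k \right)} = \sqrt{289 + k^{2}} - 217 k + 33 h$ ($w{\left(h,k \right)} = \left(33 h - 217 k\right) + \sqrt{k^{2} + 17^{2}} = \left(- 217 k + 33 h\right) + \sqrt{k^{2} + 289} = \left(- 217 k + 33 h\right) + \sqrt{289 + k^{2}} = \sqrt{289 + k^{2}} - 217 k + 33 h$)
$- w{\left(52,T{\left(E{\left(-5 \right)},-4 \right)} \right)} = - (\sqrt{289 + 13^{2}} - 2821 + 33 \cdot 52) = - (\sqrt{289 + 169} - 2821 + 1716) = - (\sqrt{458} - 2821 + 1716) = - (-1105 + \sqrt{458}) = 1105 - \sqrt{458}$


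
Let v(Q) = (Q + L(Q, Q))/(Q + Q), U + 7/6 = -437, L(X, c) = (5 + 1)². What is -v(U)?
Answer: -2413/5258 ≈ -0.45892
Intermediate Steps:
L(X, c) = 36 (L(X, c) = 6² = 36)
U = -2629/6 (U = -7/6 - 437 = -2629/6 ≈ -438.17)
v(Q) = (36 + Q)/(2*Q) (v(Q) = (Q + 36)/(Q + Q) = (36 + Q)/((2*Q)) = (36 + Q)*(1/(2*Q)) = (36 + Q)/(2*Q))
-v(U) = -(36 - 2629/6)/(2*(-2629/6)) = -(-6)*(-2413)/(2*2629*6) = -1*2413/5258 = -2413/5258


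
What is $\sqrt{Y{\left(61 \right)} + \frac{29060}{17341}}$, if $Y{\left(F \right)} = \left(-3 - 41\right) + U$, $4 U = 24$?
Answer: $\frac{i \sqrt{10923061218}}{17341} \approx 6.027 i$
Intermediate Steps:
$U = 6$ ($U = \frac{1}{4} \cdot 24 = 6$)
$Y{\left(F \right)} = -38$ ($Y{\left(F \right)} = \left(-3 - 41\right) + 6 = -44 + 6 = -38$)
$\sqrt{Y{\left(61 \right)} + \frac{29060}{17341}} = \sqrt{-38 + \frac{29060}{17341}} = \sqrt{- \frac{629898}{17341}} = \frac{i \sqrt{10923061218}}{17341}$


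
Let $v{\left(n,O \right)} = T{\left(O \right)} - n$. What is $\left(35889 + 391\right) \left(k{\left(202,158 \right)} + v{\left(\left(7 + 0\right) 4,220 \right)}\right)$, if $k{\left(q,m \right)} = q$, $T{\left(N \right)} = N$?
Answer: $14294320$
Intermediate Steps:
$v{\left(n,O \right)} = O - n$
$\left(35889 + 391\right) \left(k{\left(202,158 \right)} + v{\left(\left(7 + 0\right) 4,220 \right)}\right) = \left(35889 + 391\right) \left(202 + \left(220 - \left(7 + 0\right) 4\right)\right) = 36280 \left(202 + \left(220 - 7 \cdot 4\right)\right) = 36280 \left(202 + \left(220 - 28\right)\right) = 36280 \left(202 + 192\right) = 36280 \cdot 394 = 14294320$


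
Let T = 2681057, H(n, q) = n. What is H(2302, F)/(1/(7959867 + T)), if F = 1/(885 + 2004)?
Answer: 24495407048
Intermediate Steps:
F = 1/2889 ≈ 0.00034614
H(2302, F)/(1/(7959867 + T)) = 2302/(1/(7959867 + 2681057)) = 2302/(1/10640924) = 2302*10640924 = 24495407048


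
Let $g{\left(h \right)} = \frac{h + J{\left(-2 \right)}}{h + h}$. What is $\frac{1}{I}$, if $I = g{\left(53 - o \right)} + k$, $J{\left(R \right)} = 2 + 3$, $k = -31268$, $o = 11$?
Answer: $- \frac{84}{2626465} \approx -3.1982 \cdot 10^{-5}$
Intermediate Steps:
$J{\left(R \right)} = 5$
$g{\left(h \right)} = \frac{5 + h}{2 h}$ ($g{\left(h \right)} = \frac{h + 5}{h + h} = \frac{5 + h}{2 h}$)
$I = - \frac{2626465}{84}$ ($I = \frac{5 + \left(53 - 11\right)}{2 \left(53 - 11\right)} - 31268 = \frac{5 + 42}{2 \cdot 42} - 31268 = \frac{1}{2} \cdot \frac{1}{42} \cdot 47 - 31268 = \frac{47}{84} - 31268 = - \frac{2626465}{84} \approx -31267.0$)
$\frac{1}{I} = \frac{1}{- \frac{2626465}{84}} = - \frac{84}{2626465}$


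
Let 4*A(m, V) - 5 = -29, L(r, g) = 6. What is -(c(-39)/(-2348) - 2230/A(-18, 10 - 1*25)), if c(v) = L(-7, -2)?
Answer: -1309001/3522 ≈ -371.66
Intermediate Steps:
A(m, V) = -6 (A(m, V) = 5/4 + (1/4)*(-29) = 5/4 - 29/4 = -6)
c(v) = 6
-(c(-39)/(-2348) - 2230/A(-18, 10 - 1*25)) = -(6/(-2348) - 2230/(-6)) = -(6*(-1/2348) - 2230*(-1/6)) = -(-3/1174 + 1115/3) = -1*1309001/3522 = -1309001/3522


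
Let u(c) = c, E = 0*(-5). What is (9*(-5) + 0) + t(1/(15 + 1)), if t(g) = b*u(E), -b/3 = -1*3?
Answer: -45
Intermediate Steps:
E = 0
b = 9 (b = -(-3)*3 = -3*(-3) = 9)
t(g) = 0 (t(g) = 9*0 = 0)
(9*(-5) + 0) + t(1/(15 + 1)) = (9*(-5) + 0) + 0 = (-45 + 0) + 0 = -45 + 0 = -45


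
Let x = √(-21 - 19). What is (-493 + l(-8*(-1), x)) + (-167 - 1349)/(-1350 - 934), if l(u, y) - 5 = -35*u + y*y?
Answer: -460989/571 ≈ -807.34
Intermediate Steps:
x = 2*I*√10 (x = √(-40) = 2*I*√10 ≈ 6.3246*I)
l(u, y) = 5 + y² - 35*u (l(u, y) = 5 + (-35*u + y*y) = 5 + (-35*u + y²) = 5 + (y² - 35*u) = 5 + y² - 35*u)
(-493 + l(-8*(-1), x)) + (-167 - 1349)/(-1350 - 934) = (-493 + (5 + (2*I*√10)² - (-280)*(-1))) + (-167 - 1349)/(-1350 - 934) = (-493 + (5 - 40 - 35*8)) - 1516/(-2284) = (-493 + (5 - 40 - 280)) - 1516*(-1/2284) = (-493 - 315) + 379/571 = -808 + 379/571 = -460989/571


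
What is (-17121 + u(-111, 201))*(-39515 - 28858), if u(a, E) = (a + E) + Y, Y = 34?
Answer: 1162135881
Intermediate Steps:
u(a, E) = 34 + E + a (u(a, E) = (a + E) + 34 = (E + a) + 34 = 34 + E + a)
(-17121 + u(-111, 201))*(-39515 - 28858) = (-17121 + (34 + 201 - 111))*(-39515 - 28858) = (-17121 + 124)*(-68373) = -16997*(-68373) = 1162135881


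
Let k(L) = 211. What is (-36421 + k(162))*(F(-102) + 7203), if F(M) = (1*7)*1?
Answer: -261074100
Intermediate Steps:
F(M) = 7 (F(M) = 7*1 = 7)
(-36421 + k(162))*(F(-102) + 7203) = (-36421 + 211)*(7 + 7203) = -36210*7210 = -261074100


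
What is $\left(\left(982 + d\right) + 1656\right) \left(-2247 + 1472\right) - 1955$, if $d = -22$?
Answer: $-2029355$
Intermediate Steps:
$\left(\left(982 + d\right) + 1656\right) \left(-2247 + 1472\right) - 1955 = \left(\left(982 - 22\right) + 1656\right) \left(-2247 + 1472\right) - 1955 = \left(960 + 1656\right) \left(-775\right) - 1955 = 2616 \left(-775\right) - 1955 = -2027400 - 1955 = -2029355$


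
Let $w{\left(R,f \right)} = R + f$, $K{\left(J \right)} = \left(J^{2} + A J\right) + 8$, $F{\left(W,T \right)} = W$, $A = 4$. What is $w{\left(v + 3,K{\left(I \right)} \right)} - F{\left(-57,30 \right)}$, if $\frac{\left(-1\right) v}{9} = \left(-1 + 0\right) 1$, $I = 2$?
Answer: $89$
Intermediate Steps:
$v = 9$ ($v = - 9 \left(-1 + 0\right) 1 = - 9 \left(\left(-1\right) 1\right) = \left(-9\right) \left(-1\right) = 9$)
$K{\left(J \right)} = 8 + J^{2} + 4 J$ ($K{\left(J \right)} = \left(J^{2} + 4 J\right) + 8 = 8 + J^{2} + 4 J$)
$w{\left(v + 3,K{\left(I \right)} \right)} - F{\left(-57,30 \right)} = \left(\left(9 + 3\right) + \left(8 + 2^{2} + 4 \cdot 2\right)\right) - -57 = \left(12 + \left(8 + 4 + 8\right)\right) + 57 = \left(12 + 20\right) + 57 = 32 + 57 = 89$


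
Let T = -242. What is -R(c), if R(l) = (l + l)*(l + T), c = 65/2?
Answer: 27235/2 ≈ 13618.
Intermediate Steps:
c = 65/2 (c = 65*(½) = 65/2 ≈ 32.500)
R(l) = 2*l*(-242 + l) (R(l) = (l + l)*(l - 242) = (2*l)*(-242 + l) = 2*l*(-242 + l))
-R(c) = -2*65*(-242 + 65/2)/2 = -2*65*(-419)/(2*2) = -1*(-27235/2) = 27235/2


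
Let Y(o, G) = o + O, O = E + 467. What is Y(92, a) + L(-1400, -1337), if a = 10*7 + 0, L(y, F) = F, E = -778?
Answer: -1556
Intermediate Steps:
a = 70 (a = 70 + 0 = 70)
O = -311 (O = -778 + 467 = -311)
Y(o, G) = -311 + o (Y(o, G) = o - 311 = -311 + o)
Y(92, a) + L(-1400, -1337) = (-311 + 92) - 1337 = -219 - 1337 = -1556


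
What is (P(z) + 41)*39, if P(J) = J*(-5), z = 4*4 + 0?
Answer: -1521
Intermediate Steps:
z = 16 (z = 16 + 0 = 16)
P(J) = -5*J
(P(z) + 41)*39 = (-5*16 + 41)*39 = (-80 + 41)*39 = -39*39 = -1521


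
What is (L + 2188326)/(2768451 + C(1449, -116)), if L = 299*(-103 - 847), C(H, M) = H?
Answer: 476069/692475 ≈ 0.68749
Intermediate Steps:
L = -284050 (L = 299*(-950) = -284050)
(L + 2188326)/(2768451 + C(1449, -116)) = (-284050 + 2188326)/(2768451 + 1449) = 1904276/2769900 = 1904276*(1/2769900) = 476069/692475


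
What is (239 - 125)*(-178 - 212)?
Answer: -44460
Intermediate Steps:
(239 - 125)*(-178 - 212) = 114*(-390) = -44460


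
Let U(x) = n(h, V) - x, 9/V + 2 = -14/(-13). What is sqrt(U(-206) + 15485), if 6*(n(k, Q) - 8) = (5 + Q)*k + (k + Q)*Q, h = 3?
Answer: sqrt(1005286)/8 ≈ 125.33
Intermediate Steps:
V = -39/4 (V = 9/(-2 - 14/(-13)) = 9/(-2 - 14*(-1/13)) = 9/(-2 + 14/13) = 9/(-12/13) = 9*(-13/12) = -39/4 ≈ -9.7500)
n(k, Q) = 8 + Q*(Q + k)/6 + k*(5 + Q)/6 (n(k, Q) = 8 + ((5 + Q)*k + (k + Q)*Q)/6 = 8 + (k*(5 + Q) + (Q + k)*Q)/6 = 8 + (k*(5 + Q) + Q*(Q + k))/6 = 8 + (Q*(Q + k) + k*(5 + Q))/6 = 8 + (Q*(Q + k)/6 + k*(5 + Q)/6) = 8 + Q*(Q + k)/6 + k*(5 + Q)/6)
U(x) = 531/32 - x (U(x) = (8 + (-39/4)**2/6 + (5/6)*3 + (1/3)*(-39/4)*3) - x = (8 + (1/6)*(1521/16) + 5/2 - 39/4) - x = (8 + 507/32 + 5/2 - 39/4) - x = 531/32 - x)
sqrt(U(-206) + 15485) = sqrt((531/32 - 1*(-206)) + 15485) = sqrt((531/32 + 206) + 15485) = sqrt(7123/32 + 15485) = sqrt(502643/32) = sqrt(1005286)/8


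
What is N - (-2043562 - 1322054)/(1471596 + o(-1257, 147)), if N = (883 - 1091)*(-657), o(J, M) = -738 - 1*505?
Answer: 200935925184/1470353 ≈ 1.3666e+5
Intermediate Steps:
o(J, M) = -1243 (o(J, M) = -738 - 505 = -1243)
N = 136656 (N = -208*(-657) = 136656)
N - (-2043562 - 1322054)/(1471596 + o(-1257, 147)) = 136656 - (-2043562 - 1322054)/(1471596 - 1243) = 136656 - (-3365616)/1470353 = 136656 - 1*(-3365616/1470353) = 136656 + 3365616/1470353 = 200935925184/1470353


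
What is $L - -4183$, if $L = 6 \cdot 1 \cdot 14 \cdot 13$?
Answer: $5275$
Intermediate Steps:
$L = 1092$ ($L = 6 \cdot 14 \cdot 13 = 84 \cdot 13 = 1092$)
$L - -4183 = 1092 - -4183 = 1092 + 4183 = 5275$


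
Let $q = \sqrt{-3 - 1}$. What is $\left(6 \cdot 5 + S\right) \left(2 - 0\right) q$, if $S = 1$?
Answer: $124 i \approx 124.0 i$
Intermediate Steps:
$q = 2 i$ ($q = \sqrt{-4} = 2 i \approx 2.0 i$)
$\left(6 \cdot 5 + S\right) \left(2 - 0\right) q = \left(6 \cdot 5 + 1\right) \left(2 - 0\right) 2 i = \left(30 + 1\right) \left(2 + 0\right) 2 i = 31 \cdot 2 \cdot 2 i = 62 \cdot 2 i = 124 i$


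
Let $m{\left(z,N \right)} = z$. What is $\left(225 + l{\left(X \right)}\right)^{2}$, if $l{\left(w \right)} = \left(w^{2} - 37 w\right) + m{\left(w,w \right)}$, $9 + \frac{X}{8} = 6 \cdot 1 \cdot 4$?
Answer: $106193025$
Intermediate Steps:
$X = 120$ ($X = -72 + 8 \cdot 6 \cdot 1 \cdot 4 = -72 + 8 \cdot 6 \cdot 4 = -72 + 8 \cdot 24 = -72 + 192 = 120$)
$l{\left(w \right)} = w^{2} - 36 w$ ($l{\left(w \right)} = \left(w^{2} - 37 w\right) + w = w^{2} - 36 w$)
$\left(225 + l{\left(X \right)}\right)^{2} = \left(225 + 120 \left(-36 + 120\right)\right)^{2} = \left(225 + 120 \cdot 84\right)^{2} = \left(225 + 10080\right)^{2} = 10305^{2} = 106193025$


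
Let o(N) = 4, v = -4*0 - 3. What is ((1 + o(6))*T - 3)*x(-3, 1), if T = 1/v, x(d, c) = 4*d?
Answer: 56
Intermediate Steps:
v = -3 (v = 0 - 3 = -3)
T = -⅓ (T = 1/(-3) = -⅓ ≈ -0.33333)
((1 + o(6))*T - 3)*x(-3, 1) = ((1 + 4)*(-⅓) - 3)*(4*(-3)) = (5*(-⅓) - 3)*(-12) = (-5/3 - 3)*(-12) = -14/3*(-12) = 56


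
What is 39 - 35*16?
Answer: -521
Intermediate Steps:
39 - 35*16 = 39 - 560 = -521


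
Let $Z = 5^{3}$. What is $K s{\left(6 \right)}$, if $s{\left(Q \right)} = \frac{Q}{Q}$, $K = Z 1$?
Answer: $125$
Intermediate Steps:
$Z = 125$
$K = 125$ ($K = 125 \cdot 1 = 125$)
$s{\left(Q \right)} = 1$
$K s{\left(6 \right)} = 125 \cdot 1 = 125$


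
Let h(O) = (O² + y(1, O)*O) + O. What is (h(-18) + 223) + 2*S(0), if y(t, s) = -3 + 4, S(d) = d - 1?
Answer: 509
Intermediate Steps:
S(d) = -1 + d
y(t, s) = 1
h(O) = O² + 2*O (h(O) = (O² + 1*O) + O = (O² + O) + O = (O + O²) + O = O² + 2*O)
(h(-18) + 223) + 2*S(0) = (-18*(2 - 18) + 223) + 2*(-1 + 0) = (-18*(-16) + 223) + 2*(-1) = (288 + 223) - 2 = 511 - 2 = 509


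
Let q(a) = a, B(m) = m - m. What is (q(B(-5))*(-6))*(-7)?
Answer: 0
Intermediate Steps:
B(m) = 0
(q(B(-5))*(-6))*(-7) = (0*(-6))*(-7) = 0*(-7) = 0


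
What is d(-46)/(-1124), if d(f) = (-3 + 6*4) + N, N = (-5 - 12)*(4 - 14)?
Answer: -191/1124 ≈ -0.16993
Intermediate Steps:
N = 170 (N = -17*(-10) = 170)
d(f) = 191 (d(f) = (-3 + 6*4) + 170 = (-3 + 24) + 170 = 21 + 170 = 191)
d(-46)/(-1124) = 191/(-1124) = 191*(-1/1124) = -191/1124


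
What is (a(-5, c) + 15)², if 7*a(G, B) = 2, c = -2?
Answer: 11449/49 ≈ 233.65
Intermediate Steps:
a(G, B) = 2/7 (a(G, B) = (⅐)*2 = 2/7)
(a(-5, c) + 15)² = (2/7 + 15)² = (107/7)² = 11449/49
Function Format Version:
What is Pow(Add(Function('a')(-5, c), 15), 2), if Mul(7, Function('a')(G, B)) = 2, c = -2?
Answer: Rational(11449, 49) ≈ 233.65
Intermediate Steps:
Function('a')(G, B) = Rational(2, 7) (Function('a')(G, B) = Mul(Rational(1, 7), 2) = Rational(2, 7))
Pow(Add(Function('a')(-5, c), 15), 2) = Pow(Add(Rational(2, 7), 15), 2) = Pow(Rational(107, 7), 2) = Rational(11449, 49)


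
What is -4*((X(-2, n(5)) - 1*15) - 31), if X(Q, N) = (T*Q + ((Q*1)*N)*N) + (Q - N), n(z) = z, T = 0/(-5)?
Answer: 412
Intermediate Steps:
T = 0 (T = 0*(-1/5) = 0)
X(Q, N) = Q - N + Q*N**2 (X(Q, N) = (0*Q + ((Q*1)*N)*N) + (Q - N) = (0 + (Q*N)*N) + (Q - N) = (0 + (N*Q)*N) + (Q - N) = (0 + Q*N**2) + (Q - N) = Q*N**2 + (Q - N) = Q - N + Q*N**2)
-4*((X(-2, n(5)) - 1*15) - 31) = -4*(((-2 - 1*5 - 2*5**2) - 1*15) - 31) = -4*(((-2 - 5 - 2*25) - 15) - 31) = -4*(((-2 - 5 - 50) - 15) - 31) = -4*((-57 - 15) - 31) = -4*(-72 - 31) = -4*(-103) = 412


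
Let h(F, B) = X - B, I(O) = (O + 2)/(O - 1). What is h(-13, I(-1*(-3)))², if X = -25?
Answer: 3025/4 ≈ 756.25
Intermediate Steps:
I(O) = (2 + O)/(-1 + O)
h(F, B) = -25 - B
h(-13, I(-1*(-3)))² = (-25 - (2 - 1*(-3))/(-1 - 1*(-3)))² = (-25 - (2 + 3)/(-1 + 3))² = (-25 - 5/2)² = (-55/2)² = 3025/4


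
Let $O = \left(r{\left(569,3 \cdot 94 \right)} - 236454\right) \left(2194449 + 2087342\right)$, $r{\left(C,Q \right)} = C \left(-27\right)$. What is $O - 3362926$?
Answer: $-1078231127173$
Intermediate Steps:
$r{\left(C,Q \right)} = - 27 C$
$O = -1078227764247$ ($O = \left(\left(-27\right) 569 - 236454\right) \left(2194449 + 2087342\right) = \left(-15363 - 236454\right) 4281791 = \left(-251817\right) 4281791 = -1078227764247$)
$O - 3362926 = -1078227764247 - 3362926 = -1078231127173$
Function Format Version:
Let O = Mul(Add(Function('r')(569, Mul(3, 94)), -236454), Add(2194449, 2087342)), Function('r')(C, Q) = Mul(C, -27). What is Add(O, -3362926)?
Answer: -1078231127173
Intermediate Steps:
Function('r')(C, Q) = Mul(-27, C)
O = -1078227764247 (O = Mul(Add(Mul(-27, 569), -236454), Add(2194449, 2087342)) = Mul(Add(-15363, -236454), 4281791) = Mul(-251817, 4281791) = -1078227764247)
Add(O, -3362926) = Add(-1078227764247, -3362926) = -1078231127173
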